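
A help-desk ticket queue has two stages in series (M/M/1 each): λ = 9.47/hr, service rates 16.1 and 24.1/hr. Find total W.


Each node sees arrival rate λ = 9.47/hr (tandem ⇒ throughput preserved).
W₁ = 1/(μ₁−λ) = 1/(16.1−9.47) = 0.15083 hr
W₂ = 1/(μ₂−λ) = 1/(24.1−9.47) = 0.06835 hr
W_total = W₁ + W₂ = 0.15083 + 0.06835 = 0.21918 hr

Final: 0.21918 hr


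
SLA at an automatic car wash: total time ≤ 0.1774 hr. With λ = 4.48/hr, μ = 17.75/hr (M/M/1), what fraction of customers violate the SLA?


W ~ Exponential(μ−λ) for M/M/1.
μ − λ = 17.75 − 4.48 = 13.2700
P(W > t) = e^{−(μ−λ)t} = e^{−2.3541} = 0.094979

Final: 0.094979


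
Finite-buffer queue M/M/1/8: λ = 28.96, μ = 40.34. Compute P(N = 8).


ρ = λ/μ = 28.96/40.34 = 0.7179
P_K = (1−ρ)ρ^K/(1−ρ^(K+1)) = (0.2821·0.070551)/(1 − 0.050648)
= 0.019903/0.949352 = 0.020964

Final: 0.020964


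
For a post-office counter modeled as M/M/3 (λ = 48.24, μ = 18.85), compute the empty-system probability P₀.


a = λ/μ = 48.24/18.85 = 2.5592; ρ = a/c = 0.8531
Σ_{k=0}^{2} a^k/k! (terms k=0..2) = 1.00000 + 2.55915 + 3.27463 = 6.83378
Tail: a^3/(3!(1−ρ)) = 16.76053/(6·0.1469) = 19.00939
P₀ = 1/(6.83378 + 19.00939) = 1/25.84317 = 0.038695

Final: 0.038695


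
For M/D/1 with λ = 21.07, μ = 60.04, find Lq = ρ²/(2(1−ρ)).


ρ = 21.07/60.04 = 0.3509
M/D/1: Lq = ρ²/(2(1−ρ)) = 0.1232/(2·0.6491) = 0.09487

Final: 0.09487


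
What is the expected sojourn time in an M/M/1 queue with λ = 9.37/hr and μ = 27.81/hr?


W = 1/(μ−λ) = 1/(27.81 − 9.37) = 1/18.44 = 0.05423 hr

Final: 0.05423 hr


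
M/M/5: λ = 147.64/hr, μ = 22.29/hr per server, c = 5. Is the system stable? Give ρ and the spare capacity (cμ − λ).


Total capacity cμ = 5·22.29 = 111.45/hr
ρ = λ/(cμ) = 147.64/111.45 = 1.3247
Stable ⇔ ρ < 1: NO
Spare capacity = cμ − λ = 111.45 − 147.64 = -36.19/hr

Final: ρ = 1.3247; unstable; margin = -36.19/hr


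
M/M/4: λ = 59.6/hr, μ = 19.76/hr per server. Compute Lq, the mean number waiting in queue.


a = λ/μ = 3.0162; ρ = a/4 = 0.7540
P₀ = 0.036820
Lq = P₀·a^c·ρ / (c!·(1−ρ)²) = 0.036820·82.76320·0.7540/(24·0.06049)
= 1.58275

Final: 1.58275


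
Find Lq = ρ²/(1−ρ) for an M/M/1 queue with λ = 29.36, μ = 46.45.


ρ = 29.36/46.45 = 0.6321
Lq = ρ²/(1−ρ) = 0.3995/0.3679 = 1.0859

Final: 1.0859


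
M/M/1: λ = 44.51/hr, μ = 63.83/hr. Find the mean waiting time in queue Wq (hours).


ρ = 44.51/63.83 = 0.6973
Wq = ρ/(μ−λ) = 0.6973/(63.83 − 44.51) = 0.6973/19.32 = 0.03609 hr

Final: 0.03609 hr


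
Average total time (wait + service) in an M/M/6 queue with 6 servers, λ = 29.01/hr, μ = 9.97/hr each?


a = 2.9097; ρ = 0.4850; P₀ = 0.053734
Lq = P₀·a^c·ρ/(c!(1−ρ)²) = 0.08280
Wq = Lq/λ = 0.08280/29.01 = 0.002854 hr
W = Wq + 1/μ = 0.002854 + 0.10030 = 0.10316 hr

Final: 0.10316 hr


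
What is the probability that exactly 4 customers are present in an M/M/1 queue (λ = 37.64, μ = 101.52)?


ρ = 37.64/101.52 = 0.3708
P_n = (1−ρ)·ρ^n = (1 − 0.3708)·0.3708^4 = 0.6292·0.018897 = 0.011891

Final: 0.011891


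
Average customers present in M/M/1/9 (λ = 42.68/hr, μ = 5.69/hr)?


ρ = 42.68/5.69 = 7.5009
L = ρ[1 − (K+1)ρ^K + Kρ^(K+1)] / [(1−ρ)(1−ρ^(K+1))]
Numerator: 7.5009·(1 − 10·75163898.811784 + 9·563795290.208598) = 32422688032.467049
Denominator: (-6.5009)·(-563795289.208598) = 3665164806.296318
L = 32422688032.467049/3665164806.296318 = 8.8462

Final: 8.8462


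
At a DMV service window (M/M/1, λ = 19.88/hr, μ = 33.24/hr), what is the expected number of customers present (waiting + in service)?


ρ = λ/μ = 19.88/33.24 = 0.5981
L = ρ/(1−ρ) = 0.5981/(1 − 0.5981) = 0.5981/0.4019 = 1.4880

Final: 1.4880


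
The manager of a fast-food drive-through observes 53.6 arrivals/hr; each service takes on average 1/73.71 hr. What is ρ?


ρ = λ/μ = 53.6/73.71 = 0.7272

Final: 0.7272


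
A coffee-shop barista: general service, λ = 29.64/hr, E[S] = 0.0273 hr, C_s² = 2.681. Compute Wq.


ρ = λ·E[S] = 29.64·0.0273 = 0.8092
E[S²] = E[S]²(1+C_s²) = 0.0273²·(1+2.681) = 0.002743
Wq = λ·E[S²]/(2(1−ρ)) = 29.64·0.002743/(2·0.1908) = 0.21306 hr

Final: 0.21306 hr


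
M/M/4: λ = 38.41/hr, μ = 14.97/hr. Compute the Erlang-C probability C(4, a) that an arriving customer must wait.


a = λ/μ = 2.5658; ρ = a/4 = 0.6414
P₀ = 0.067985 (from M/M/c formula)
C(c,a) = [a^c/(c!(1−ρ))]·P₀ = [43.34011/(24·0.3586)]·0.067985
= 5.03650·0.067985 = 0.342404

Final: 0.342404


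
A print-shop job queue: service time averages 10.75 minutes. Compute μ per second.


μ = 1/(service time) in consistent units.
1 second = 0.0166667 min, so μ = 0.0166667/10.75 = 0.001550 per second

Final: 0.001550 /sec


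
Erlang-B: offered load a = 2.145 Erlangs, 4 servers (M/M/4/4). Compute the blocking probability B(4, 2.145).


B(c,a) = (a^c/c!) / Σ_{k=0}^{c} a^k/k!
a^4/4! = 0.882060
Σ terms (k=0..4): 1.00000 + 2.14500 + 2.30051 + 1.64487 + 0.88206 = 7.972439
B = 0.882060/7.972439 = 0.110639

Final: 0.110639


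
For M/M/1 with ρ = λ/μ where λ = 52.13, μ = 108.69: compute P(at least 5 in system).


ρ = 52.13/108.69 = 0.4796
P(N ≥ n) = ρ^n = 0.4796^5 = 0.025380

Final: 0.025380


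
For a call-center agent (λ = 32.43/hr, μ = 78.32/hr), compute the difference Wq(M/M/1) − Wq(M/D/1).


ρ = 32.43/78.32 = 0.4141
Wq(M/M/1) = ρ/(μ−λ) = 0.4141/45.89 = 0.009023 hr
Wq(M/D/1) = ρ/(2(μ−λ)) = 0.004512 hr
Savings = 0.009023 − 0.004512 = 0.004512 hr

Final: 0.004512 hr


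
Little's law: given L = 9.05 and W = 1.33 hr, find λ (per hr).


λ = L/W = 9.05/1.33 = 6.8045 /hr

Final: 6.8045 /hr


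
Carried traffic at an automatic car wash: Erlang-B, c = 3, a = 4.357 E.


B(3,4.357) = 0.481428 (Erlang-B)
Carried load = a(1 − B) = 4.357·(1 − 0.481428) = 4.357·0.518572 = 2.2594 E

Final: 2.2594 Erlangs


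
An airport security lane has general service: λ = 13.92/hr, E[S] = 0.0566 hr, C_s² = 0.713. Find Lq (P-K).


ρ = λ·E[S] = 13.92·0.0566 = 0.7879
Lq = ρ²(1+C_s²)/(2(1−ρ)) = 0.6207·(1+0.713)/(2·0.2121)
= 0.6207·1.7130/0.4243 = 2.50634

Final: 2.50634


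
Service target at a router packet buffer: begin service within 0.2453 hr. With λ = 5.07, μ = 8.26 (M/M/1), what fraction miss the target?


ρ = 5.07/8.26 = 0.6138
P(Wq > t) = ρ·e^{−(μ−λ)t} = 0.6138·e^{−0.7825}
= 0.6138·0.457258 = 0.280666

Final: 0.280666


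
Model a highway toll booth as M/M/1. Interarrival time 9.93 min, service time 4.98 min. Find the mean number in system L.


λ = 60/9.93 = 6.0423 /hr
μ = 60/4.98 = 12.0482 /hr
ρ = λ/μ = 6.0423/12.0482 = 0.5015
L = ρ/(1−ρ) = 0.5015/0.4985 = 1.0061

Final: 1.0061


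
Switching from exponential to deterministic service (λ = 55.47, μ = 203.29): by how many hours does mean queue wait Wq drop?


ρ = 55.47/203.29 = 0.2729
Wq(M/M/1) = ρ/(μ−λ) = 0.2729/147.82 = 0.001846 hr
Wq(M/D/1) = ρ/(2(μ−λ)) = 0.0009230 hr
Savings = 0.001846 − 0.0009230 = 0.0009230 hr

Final: 0.0009230 hr


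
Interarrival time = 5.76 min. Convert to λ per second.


λ = 1/(interarrival time) in consistent units.
1 second = 0.0166667 min, so λ = 0.0166667/5.76 = 0.002894 per second

Final: 0.002894 /sec


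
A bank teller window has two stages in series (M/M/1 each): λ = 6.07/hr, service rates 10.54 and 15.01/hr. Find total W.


Each node sees arrival rate λ = 6.07/hr (tandem ⇒ throughput preserved).
W₁ = 1/(μ₁−λ) = 1/(10.54−6.07) = 0.22371 hr
W₂ = 1/(μ₂−λ) = 1/(15.01−6.07) = 0.11186 hr
W_total = W₁ + W₂ = 0.22371 + 0.11186 = 0.33557 hr

Final: 0.33557 hr


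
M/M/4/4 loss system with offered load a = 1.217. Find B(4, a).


B(c,a) = (a^c/c!) / Σ_{k=0}^{c} a^k/k!
a^4/4! = 0.091401
Σ terms (k=0..4): 1.00000 + 1.21700 + 0.74054 + 0.30041 + 0.09140 = 3.349360
B = 0.091401/3.349360 = 0.027289

Final: 0.027289


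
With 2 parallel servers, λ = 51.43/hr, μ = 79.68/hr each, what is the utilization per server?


ρ = λ/(cμ) = 51.43/(2·79.68) = 51.43/159.36 = 0.3227

Final: 0.3227


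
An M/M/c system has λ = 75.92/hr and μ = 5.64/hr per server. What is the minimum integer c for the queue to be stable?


Stability requires cμ > λ ⇔ c > λ/μ.
λ/μ = 75.92/5.64 = 13.4610
Minimum integer c = ⌊13.4610⌋ + 1 = 14
Check: 14·5.64 = 78.96 > 75.92, while 13·5.64 = 73.32 ≤ 75.92

Final: 14 servers


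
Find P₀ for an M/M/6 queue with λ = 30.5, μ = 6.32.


a = λ/μ = 30.5/6.32 = 4.8259; ρ = a/c = 0.8043
Σ_{k=0}^{5} a^k/k! (terms k=0..5) = 1.00000 + 4.82595 + 11.64489 + 18.73256 + 22.60059 + 21.81386 = 80.61785
Tail: a^6/(6!(1−ρ)) = 12632.71116/(720·0.1957) = 89.66614
P₀ = 1/(80.61785 + 89.66614) = 1/170.28400 = 0.005873

Final: 0.005873


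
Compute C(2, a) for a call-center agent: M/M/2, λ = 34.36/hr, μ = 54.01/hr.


a = λ/μ = 0.6362; ρ = a/2 = 0.3181
P₀ = 0.517348 (from M/M/c formula)
C(c,a) = [a^c/(c!(1−ρ))]·P₀ = [0.40472/(2·0.6819)]·0.517348
= 0.29676·0.517348 = 0.153526

Final: 0.153526


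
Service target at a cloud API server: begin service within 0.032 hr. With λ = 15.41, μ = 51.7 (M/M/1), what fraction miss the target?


ρ = 15.41/51.7 = 0.2981
P(Wq > t) = ρ·e^{−(μ−λ)t} = 0.2981·e^{−1.1613}
= 0.2981·0.313085 = 0.093320

Final: 0.093320


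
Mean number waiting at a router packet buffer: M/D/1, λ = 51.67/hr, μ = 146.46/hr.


ρ = 51.67/146.46 = 0.3528
M/D/1: Lq = ρ²/(2(1−ρ)) = 0.1245/(2·0.6472) = 0.09615

Final: 0.09615


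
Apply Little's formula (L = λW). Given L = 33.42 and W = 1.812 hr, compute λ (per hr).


λ = L/W = 33.42/1.812 = 18.4437 /hr

Final: 18.4437 /hr


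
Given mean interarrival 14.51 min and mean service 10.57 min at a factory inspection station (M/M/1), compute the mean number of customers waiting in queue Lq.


λ = 60/14.51 = 4.1351 /hr
μ = 60/10.57 = 5.6764 /hr
ρ = λ/μ = 4.1351/5.6764 = 0.7285
Lq = ρ²/(1−ρ) = 0.5307/0.2715 = 1.9543

Final: 1.9543


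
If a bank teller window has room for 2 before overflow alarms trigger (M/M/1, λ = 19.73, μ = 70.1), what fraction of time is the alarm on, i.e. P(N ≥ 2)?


ρ = 19.73/70.1 = 0.2815
P(N ≥ n) = ρ^n = 0.2815^2 = 0.079217

Final: 0.079217


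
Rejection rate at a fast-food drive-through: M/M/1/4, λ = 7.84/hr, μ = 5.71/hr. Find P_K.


ρ = λ/μ = 7.84/5.71 = 1.3730
P_K = (1−ρ)ρ^K/(1−ρ^(K+1)) = (-0.3730·3.554020)/(1 − 4.879775)
= -1.325755/-3.879775 = 0.341709

Final: 0.341709


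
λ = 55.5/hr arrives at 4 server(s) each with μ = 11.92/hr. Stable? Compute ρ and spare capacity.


Total capacity cμ = 4·11.92 = 47.68/hr
ρ = λ/(cμ) = 55.5/47.68 = 1.1640
Stable ⇔ ρ < 1: NO
Spare capacity = cμ − λ = 47.68 − 55.5 = -7.82/hr

Final: ρ = 1.1640; unstable; margin = -7.82/hr


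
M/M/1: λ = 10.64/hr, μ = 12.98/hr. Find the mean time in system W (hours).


W = 1/(μ−λ) = 1/(12.98 − 10.64) = 1/2.34 = 0.4274 hr

Final: 0.4274 hr


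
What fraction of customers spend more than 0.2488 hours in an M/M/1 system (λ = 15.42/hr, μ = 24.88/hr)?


W ~ Exponential(μ−λ) for M/M/1.
μ − λ = 24.88 − 15.42 = 9.4600
P(W > t) = e^{−(μ−λ)t} = e^{−2.3536} = 0.095022

Final: 0.095022


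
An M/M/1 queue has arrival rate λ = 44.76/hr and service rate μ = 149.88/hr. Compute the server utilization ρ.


ρ = λ/μ = 44.76/149.88 = 0.2986

Final: 0.2986


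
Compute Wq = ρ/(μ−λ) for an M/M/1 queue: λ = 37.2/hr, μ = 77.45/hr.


ρ = 37.2/77.45 = 0.4803
Wq = ρ/(μ−λ) = 0.4803/(77.45 − 37.2) = 0.4803/40.25 = 0.01193 hr

Final: 0.01193 hr


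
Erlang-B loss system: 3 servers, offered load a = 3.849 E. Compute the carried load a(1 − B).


B(3,3.849) = 0.436749 (Erlang-B)
Carried load = a(1 − B) = 3.849·(1 − 0.436749) = 3.849·0.563251 = 2.1680 E

Final: 2.1680 Erlangs


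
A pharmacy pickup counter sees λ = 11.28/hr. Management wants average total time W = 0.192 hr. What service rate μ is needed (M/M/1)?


W = 1/(μ−λ) ⇒ μ − λ = 1/W = 1/0.192 = 5.2083
μ = λ + 1/W = 11.28 + 5.2083 = 16.4883 per hr

Final: 16.4883 /hr


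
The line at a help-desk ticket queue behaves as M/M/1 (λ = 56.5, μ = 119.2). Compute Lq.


ρ = 56.5/119.2 = 0.4740
Lq = ρ²/(1−ρ) = 0.2247/0.5260 = 0.4271

Final: 0.4271


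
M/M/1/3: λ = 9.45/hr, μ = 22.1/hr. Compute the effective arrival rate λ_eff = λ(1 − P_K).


ρ = 0.4276; P_K = (1−ρ)ρ^3/(1−ρ^4) = 0.046300
λ_eff = λ(1 − P_K) = 9.45·(1 − 0.046300) = 9.45·0.953700 = 9.0125 /hr

Final: 9.0125 /hr


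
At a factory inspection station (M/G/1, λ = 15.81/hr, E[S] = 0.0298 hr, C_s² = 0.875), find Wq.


ρ = λ·E[S] = 15.81·0.0298 = 0.4711
E[S²] = E[S]²(1+C_s²) = 0.0298²·(1+0.875) = 0.001665
Wq = λ·E[S²]/(2(1−ρ)) = 15.81·0.001665/(2·0.5289) = 0.02489 hr

Final: 0.02489 hr


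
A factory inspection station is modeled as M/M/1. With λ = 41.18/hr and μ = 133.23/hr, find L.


ρ = λ/μ = 41.18/133.23 = 0.3091
L = ρ/(1−ρ) = 0.3091/(1 − 0.3091) = 0.3091/0.6909 = 0.4474

Final: 0.4474


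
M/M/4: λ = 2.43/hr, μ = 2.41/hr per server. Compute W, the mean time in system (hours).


a = 1.0083; ρ = 0.2521; P₀ = 0.364290
Lq = P₀·a^c·ρ/(c!(1−ρ)²) = 0.007070
Wq = Lq/λ = 0.007070/2.43 = 0.002909 hr
W = Wq + 1/μ = 0.002909 + 0.41494 = 0.41785 hr

Final: 0.41785 hr


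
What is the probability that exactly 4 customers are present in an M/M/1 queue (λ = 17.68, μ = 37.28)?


ρ = 17.68/37.28 = 0.4742
P_n = (1−ρ)·ρ^n = (1 − 0.4742)·0.4742^4 = 0.5258·0.050585 = 0.026595

Final: 0.026595


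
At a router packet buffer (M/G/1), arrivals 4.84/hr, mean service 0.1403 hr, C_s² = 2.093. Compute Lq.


ρ = λ·E[S] = 4.84·0.1403 = 0.6791
Lq = ρ²(1+C_s²)/(2(1−ρ)) = 0.4611·(1+2.093)/(2·0.3209)
= 0.4611·3.0930/0.6419 = 2.22188

Final: 2.22188


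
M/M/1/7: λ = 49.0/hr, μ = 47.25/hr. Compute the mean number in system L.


ρ = 49.0/47.25 = 1.0370
L = ρ[1 − (K+1)ρ^K + Kρ^(K+1)] / [(1−ρ)(1−ρ^(K+1))]
Numerator: 1.0370·(1 − 8·1.289911 + 7·1.337686) = 0.046159
Denominator: (-0.03704)·(-0.337686) = 0.012507
L = 0.046159/0.012507 = 3.6907

Final: 3.6907


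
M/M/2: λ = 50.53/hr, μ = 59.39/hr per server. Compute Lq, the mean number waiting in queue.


a = λ/μ = 0.8508; ρ = a/2 = 0.4254
P₀ = 0.403107
Lq = P₀·a^c·ρ / (c!·(1−ρ)²) = 0.403107·0.72389·0.4254/(2·0.33016)
= 0.18800

Final: 0.18800


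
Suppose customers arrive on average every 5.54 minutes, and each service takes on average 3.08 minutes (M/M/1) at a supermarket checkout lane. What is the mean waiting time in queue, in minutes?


λ = 60/5.54 = 10.8303 /hr
μ = 60/3.08 = 19.4805 /hr
ρ = λ/μ = 10.8303/19.4805 = 0.5560
Wq = ρ/(μ−λ) = 0.5560/(19.4805−10.8303) = 0.06427 hr
In minutes: 0.06427·60 = 3.856 min

Final: 3.856 min


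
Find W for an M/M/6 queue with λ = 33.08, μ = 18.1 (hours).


a = 1.8276; ρ = 0.3046; P₀ = 0.160658
Lq = P₀·a^c·ρ/(c!(1−ρ)²) = 0.005238
Wq = Lq/λ = 0.005238/33.08 = 0.0001583 hr
W = Wq + 1/μ = 0.0001583 + 0.05525 = 0.05541 hr

Final: 0.05541 hr


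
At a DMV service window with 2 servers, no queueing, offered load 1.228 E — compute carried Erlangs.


B(2,1.228) = 0.252848 (Erlang-B)
Carried load = a(1 − B) = 1.228·(1 − 0.252848) = 1.228·0.747152 = 0.9175 E

Final: 0.9175 Erlangs


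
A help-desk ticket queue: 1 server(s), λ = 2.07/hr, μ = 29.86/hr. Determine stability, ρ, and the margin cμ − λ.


Total capacity cμ = 1·29.86 = 29.86/hr
ρ = λ/(cμ) = 2.07/29.86 = 0.06932
Stable ⇔ ρ < 1: YES
Spare capacity = cμ − λ = 29.86 − 2.07 = 27.79/hr

Final: ρ = 0.06932; stable; margin = 27.79/hr


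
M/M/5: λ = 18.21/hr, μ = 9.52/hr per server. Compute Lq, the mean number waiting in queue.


a = λ/μ = 1.9128; ρ = a/5 = 0.3826
P₀ = 0.146797
Lq = P₀·a^c·ρ / (c!·(1−ρ)²) = 0.146797·25.60737·0.3826/(120·0.38123)
= 0.03144

Final: 0.03144


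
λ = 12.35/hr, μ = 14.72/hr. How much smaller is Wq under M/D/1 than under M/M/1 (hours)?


ρ = 12.35/14.72 = 0.8390
Wq(M/M/1) = ρ/(μ−λ) = 0.8390/2.37 = 0.35401 hr
Wq(M/D/1) = ρ/(2(μ−λ)) = 0.17700 hr
Savings = 0.35401 − 0.17700 = 0.17700 hr

Final: 0.17700 hr


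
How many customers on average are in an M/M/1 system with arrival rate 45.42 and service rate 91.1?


ρ = λ/μ = 45.42/91.1 = 0.4986
L = ρ/(1−ρ) = 0.4986/(1 − 0.4986) = 0.4986/0.5014 = 0.9943

Final: 0.9943


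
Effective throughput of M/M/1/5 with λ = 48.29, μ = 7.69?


ρ = 6.2796; P_K = (1−ρ)ρ^5/(1−ρ^6) = 0.840767
λ_eff = λ(1 − P_K) = 48.29·(1 − 0.840767) = 48.29·0.159233 = 7.6893 /hr

Final: 7.6893 /hr


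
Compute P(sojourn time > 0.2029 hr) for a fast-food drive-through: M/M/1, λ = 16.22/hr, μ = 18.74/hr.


W ~ Exponential(μ−λ) for M/M/1.
μ − λ = 18.74 − 16.22 = 2.5200
P(W > t) = e^{−(μ−λ)t} = e^{−0.5113} = 0.599711

Final: 0.599711


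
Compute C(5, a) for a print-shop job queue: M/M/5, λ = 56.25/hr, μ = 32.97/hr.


a = λ/μ = 1.7061; ρ = a/5 = 0.3412
P₀ = 0.180995 (from M/M/c formula)
C(c,a) = [a^c/(c!(1−ρ))]·P₀ = [14.45499/(120·0.6588)]·0.180995
= 0.18285·0.180995 = 0.033095

Final: 0.033095


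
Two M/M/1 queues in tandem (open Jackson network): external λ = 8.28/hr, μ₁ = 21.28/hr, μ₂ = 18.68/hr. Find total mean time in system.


Each node sees arrival rate λ = 8.28/hr (tandem ⇒ throughput preserved).
W₁ = 1/(μ₁−λ) = 1/(21.28−8.28) = 0.07692 hr
W₂ = 1/(μ₂−λ) = 1/(18.68−8.28) = 0.09615 hr
W_total = W₁ + W₂ = 0.07692 + 0.09615 = 0.17308 hr

Final: 0.17308 hr


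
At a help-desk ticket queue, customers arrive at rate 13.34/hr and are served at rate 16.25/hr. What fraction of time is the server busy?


ρ = λ/μ = 13.34/16.25 = 0.8209

Final: 0.8209


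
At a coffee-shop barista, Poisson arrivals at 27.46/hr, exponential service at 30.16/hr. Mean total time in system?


W = 1/(μ−λ) = 1/(30.16 − 27.46) = 1/2.70 = 0.3704 hr

Final: 0.3704 hr


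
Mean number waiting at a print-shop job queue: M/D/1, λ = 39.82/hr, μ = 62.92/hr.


ρ = 39.82/62.92 = 0.6329
M/D/1: Lq = ρ²/(2(1−ρ)) = 0.4005/(2·0.3671) = 0.54547

Final: 0.54547


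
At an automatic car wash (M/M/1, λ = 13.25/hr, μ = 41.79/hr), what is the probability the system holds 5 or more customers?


ρ = 13.25/41.79 = 0.3171
P(N ≥ n) = ρ^n = 0.3171^5 = 0.003204

Final: 0.003204


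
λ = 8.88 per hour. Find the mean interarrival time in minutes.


Mean interarrival time = 1/λ = 1/8.88 hour = 0.11261 hour
In minutes: 0.11261 × 60 = 6.7568 min

Final: 6.7568 min


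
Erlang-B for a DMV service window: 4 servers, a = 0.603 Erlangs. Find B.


B(c,a) = (a^c/c!) / Σ_{k=0}^{c} a^k/k!
a^4/4! = 0.005509
Σ terms (k=0..4): 1.00000 + 0.60300 + 0.18180 + 0.03654 + 0.005509 = 1.826856
B = 0.005509/1.826856 = 0.003015

Final: 0.003015


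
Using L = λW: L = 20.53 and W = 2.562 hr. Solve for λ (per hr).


λ = L/W = 20.53/2.562 = 8.0133 /hr

Final: 8.0133 /hr


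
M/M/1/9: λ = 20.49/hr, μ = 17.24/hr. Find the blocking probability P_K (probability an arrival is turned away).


ρ = λ/μ = 20.49/17.24 = 1.1885
P_K = (1−ρ)ρ^K/(1−ρ^(K+1)) = (-0.1885·4.731973)/(1 − 5.624021)
= -0.892048/-4.624021 = 0.192916

Final: 0.192916


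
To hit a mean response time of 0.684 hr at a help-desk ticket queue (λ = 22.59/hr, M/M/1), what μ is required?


W = 1/(μ−λ) ⇒ μ − λ = 1/W = 1/0.684 = 1.4620
μ = λ + 1/W = 22.59 + 1.4620 = 24.0520 per hr

Final: 24.0520 /hr


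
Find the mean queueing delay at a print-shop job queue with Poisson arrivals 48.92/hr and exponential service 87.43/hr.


ρ = 48.92/87.43 = 0.5595
Wq = ρ/(μ−λ) = 0.5595/(87.43 − 48.92) = 0.5595/38.51 = 0.01453 hr

Final: 0.01453 hr


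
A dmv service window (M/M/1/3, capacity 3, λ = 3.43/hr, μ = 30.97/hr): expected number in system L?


ρ = 3.43/30.97 = 0.1108
L = ρ[1 − (K+1)ρ^K + Kρ^(K+1)] / [(1−ρ)(1−ρ^(K+1))]
Numerator: 0.1108·(1 − 4·0.001358 + 3·0.0001505) = 0.110201
Denominator: (0.8892)·(0.999850) = 0.889114
L = 0.110201/0.889114 = 0.1239

Final: 0.1239


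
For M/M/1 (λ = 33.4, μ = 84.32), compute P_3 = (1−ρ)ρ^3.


ρ = 33.4/84.32 = 0.3961
P_n = (1−ρ)·ρ^n = (1 − 0.3961)·0.3961^3 = 0.6039·0.062151 = 0.037532

Final: 0.037532


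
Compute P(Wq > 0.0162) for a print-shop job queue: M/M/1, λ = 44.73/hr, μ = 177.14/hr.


ρ = 44.73/177.14 = 0.2525
P(Wq > t) = ρ·e^{−(μ−λ)t} = 0.2525·e^{−2.1450}
= 0.2525·0.117063 = 0.029560

Final: 0.029560


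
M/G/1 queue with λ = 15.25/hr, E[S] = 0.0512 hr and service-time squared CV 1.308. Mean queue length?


ρ = λ·E[S] = 15.25·0.0512 = 0.7808
Lq = ρ²(1+C_s²)/(2(1−ρ)) = 0.6096·(1+1.308)/(2·0.2192)
= 0.6096·2.3080/0.4384 = 3.20956

Final: 3.20956


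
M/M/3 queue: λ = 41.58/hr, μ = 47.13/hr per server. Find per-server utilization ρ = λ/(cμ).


ρ = λ/(cμ) = 41.58/(3·47.13) = 41.58/141.39 = 0.2941

Final: 0.2941


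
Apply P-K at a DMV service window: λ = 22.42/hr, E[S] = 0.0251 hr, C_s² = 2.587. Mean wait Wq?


ρ = λ·E[S] = 22.42·0.0251 = 0.5627
E[S²] = E[S]²(1+C_s²) = 0.0251²·(1+2.587) = 0.002260
Wq = λ·E[S²]/(2(1−ρ)) = 22.42·0.002260/(2·0.4373) = 0.05794 hr

Final: 0.05794 hr


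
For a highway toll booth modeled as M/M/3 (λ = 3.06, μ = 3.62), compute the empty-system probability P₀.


a = λ/μ = 3.06/3.62 = 0.8453; ρ = a/c = 0.2818
Σ_{k=0}^{2} a^k/k! (terms k=0..2) = 1.00000 + 0.84530 + 0.35727 = 2.20257
Tail: a^3/(3!(1−ρ)) = 0.60400/(6·0.7182) = 0.14016
P₀ = 1/(2.20257 + 0.14016) = 1/2.34273 = 0.426852

Final: 0.426852


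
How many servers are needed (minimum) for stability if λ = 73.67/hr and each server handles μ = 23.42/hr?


Stability requires cμ > λ ⇔ c > λ/μ.
λ/μ = 73.67/23.42 = 3.1456
Minimum integer c = ⌊3.1456⌋ + 1 = 4
Check: 4·23.42 = 93.68 > 73.67, while 3·23.42 = 70.26 ≤ 73.67

Final: 4 servers


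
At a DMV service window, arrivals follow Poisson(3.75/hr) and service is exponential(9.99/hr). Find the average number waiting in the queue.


ρ = 3.75/9.99 = 0.3754
Lq = ρ²/(1−ρ) = 0.1409/0.6246 = 0.2256

Final: 0.2256


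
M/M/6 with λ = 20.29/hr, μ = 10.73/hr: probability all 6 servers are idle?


a = λ/μ = 20.29/10.73 = 1.8910; ρ = a/c = 0.3152
Σ_{k=0}^{5} a^k/k! (terms k=0..5) = 1.00000 + 1.89096 + 1.78786 + 1.12693 + 0.53274 + 0.20148 = 6.53997
Tail: a^6/(6!(1−ρ)) = 45.71871/(720·0.6848) = 0.09272
P₀ = 1/(6.53997 + 0.09272) = 1/6.63269 = 0.150768

Final: 0.150768


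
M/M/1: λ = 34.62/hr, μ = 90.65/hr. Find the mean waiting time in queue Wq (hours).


ρ = 34.62/90.65 = 0.3819
Wq = ρ/(μ−λ) = 0.3819/(90.65 − 34.62) = 0.3819/56.03 = 0.006816 hr

Final: 0.006816 hr


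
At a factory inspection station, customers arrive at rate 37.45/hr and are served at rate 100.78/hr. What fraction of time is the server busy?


ρ = λ/μ = 37.45/100.78 = 0.3716

Final: 0.3716


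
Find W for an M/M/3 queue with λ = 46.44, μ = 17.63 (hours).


a = 2.6341; ρ = 0.8780; P₀ = 0.031169
Lq = P₀·a^c·ρ/(c!(1−ρ)²) = 5.60584
Wq = Lq/λ = 5.60584/46.44 = 0.12071 hr
W = Wq + 1/μ = 0.12071 + 0.05672 = 0.17743 hr

Final: 0.17743 hr


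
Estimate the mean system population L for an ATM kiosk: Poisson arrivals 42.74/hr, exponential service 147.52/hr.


ρ = λ/μ = 42.74/147.52 = 0.2897
L = ρ/(1−ρ) = 0.2897/(1 − 0.2897) = 0.2897/0.7103 = 0.4079

Final: 0.4079


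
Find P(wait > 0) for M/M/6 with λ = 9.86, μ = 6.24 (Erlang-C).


a = λ/μ = 1.5801; ρ = a/6 = 0.2634
P₀ = 0.205877 (from M/M/c formula)
C(c,a) = [a^c/(c!(1−ρ))]·P₀ = [15.56517/(720·0.7366)]·0.205877
= 0.02935·0.205877 = 0.006042

Final: 0.006042


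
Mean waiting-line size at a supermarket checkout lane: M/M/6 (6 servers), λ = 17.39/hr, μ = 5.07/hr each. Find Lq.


a = λ/μ = 3.4300; ρ = a/6 = 0.5717
P₀ = 0.031210
Lq = P₀·a^c·ρ / (c!·(1−ρ)²) = 0.031210·1628.35741·0.5717/(720·0.18347)
= 0.21993

Final: 0.21993


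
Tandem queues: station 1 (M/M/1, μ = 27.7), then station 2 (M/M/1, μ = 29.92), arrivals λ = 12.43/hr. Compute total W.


Each node sees arrival rate λ = 12.43/hr (tandem ⇒ throughput preserved).
W₁ = 1/(μ₁−λ) = 1/(27.7−12.43) = 0.06549 hr
W₂ = 1/(μ₂−λ) = 1/(29.92−12.43) = 0.05718 hr
W_total = W₁ + W₂ = 0.06549 + 0.05718 = 0.12266 hr

Final: 0.12266 hr


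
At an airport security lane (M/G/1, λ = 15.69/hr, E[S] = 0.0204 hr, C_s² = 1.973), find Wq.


ρ = λ·E[S] = 15.69·0.0204 = 0.3201
E[S²] = E[S]²(1+C_s²) = 0.0204²·(1+1.973) = 0.001237
Wq = λ·E[S²]/(2(1−ρ)) = 15.69·0.001237/(2·0.6799) = 0.01428 hr

Final: 0.01428 hr


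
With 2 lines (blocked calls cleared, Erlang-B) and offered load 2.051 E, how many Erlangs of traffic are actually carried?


B(2,2.051) = 0.408067 (Erlang-B)
Carried load = a(1 − B) = 2.051·(1 − 0.408067) = 2.051·0.591933 = 1.2141 E

Final: 1.2141 Erlangs


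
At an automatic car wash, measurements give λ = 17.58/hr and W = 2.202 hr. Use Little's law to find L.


L = λW = 17.58·2.202 = 38.7112

Final: 38.7112


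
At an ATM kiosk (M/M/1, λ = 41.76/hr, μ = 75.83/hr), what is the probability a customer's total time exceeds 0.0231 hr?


W ~ Exponential(μ−λ) for M/M/1.
μ − λ = 75.83 − 41.76 = 34.0700
P(W > t) = e^{−(μ−λ)t} = e^{−0.7870} = 0.455201

Final: 0.455201


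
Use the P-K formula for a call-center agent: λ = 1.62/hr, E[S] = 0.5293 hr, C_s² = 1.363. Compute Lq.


ρ = λ·E[S] = 1.62·0.5293 = 0.8575
Lq = ρ²(1+C_s²)/(2(1−ρ)) = 0.7352·(1+1.363)/(2·0.1425)
= 0.7352·2.3630/0.2851 = 6.09465

Final: 6.09465


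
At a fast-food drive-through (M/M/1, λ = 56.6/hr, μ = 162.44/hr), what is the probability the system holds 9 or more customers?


ρ = 56.6/162.44 = 0.3484
P(N ≥ n) = ρ^n = 0.3484^9 = 0.00007570

Final: 0.00007570


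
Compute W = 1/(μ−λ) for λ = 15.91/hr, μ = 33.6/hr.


W = 1/(μ−λ) = 1/(33.6 − 15.91) = 1/17.69 = 0.05653 hr

Final: 0.05653 hr


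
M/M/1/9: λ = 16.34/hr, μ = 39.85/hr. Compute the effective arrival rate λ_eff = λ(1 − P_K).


ρ = 0.4100; P_K = (1−ρ)ρ^9/(1−ρ^10) = 0.0001933
λ_eff = λ(1 − P_K) = 16.34·(1 − 0.0001933) = 16.34·0.999807 = 16.3368 /hr

Final: 16.3368 /hr


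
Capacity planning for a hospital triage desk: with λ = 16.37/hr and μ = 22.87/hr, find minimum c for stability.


Stability requires cμ > λ ⇔ c > λ/μ.
λ/μ = 16.37/22.87 = 0.7158
Minimum integer c = ⌊0.7158⌋ + 1 = 1
Check: 1·22.87 = 22.87 > 16.37, while 0·22.87 = 0.00 ≤ 16.37

Final: 1 servers


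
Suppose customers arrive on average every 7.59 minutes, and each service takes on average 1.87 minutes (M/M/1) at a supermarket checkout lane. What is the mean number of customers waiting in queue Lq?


λ = 60/7.59 = 7.9051 /hr
μ = 60/1.87 = 32.0856 /hr
ρ = λ/μ = 7.9051/32.0856 = 0.2464
Lq = ρ²/(1−ρ) = 0.06070/0.7536 = 0.08055

Final: 0.08055


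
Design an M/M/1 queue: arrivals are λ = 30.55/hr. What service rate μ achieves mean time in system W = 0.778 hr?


W = 1/(μ−λ) ⇒ μ − λ = 1/W = 1/0.778 = 1.2853
μ = λ + 1/W = 30.55 + 1.2853 = 31.8353 per hr

Final: 31.8353 /hr


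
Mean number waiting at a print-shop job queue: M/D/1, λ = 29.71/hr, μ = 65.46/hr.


ρ = 29.71/65.46 = 0.4539
M/D/1: Lq = ρ²/(2(1−ρ)) = 0.2060/(2·0.5461) = 0.18859

Final: 0.18859


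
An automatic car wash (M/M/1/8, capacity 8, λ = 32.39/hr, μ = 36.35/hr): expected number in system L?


ρ = 32.39/36.35 = 0.8911
L = ρ[1 − (K+1)ρ^K + Kρ^(K+1)] / [(1−ρ)(1−ρ^(K+1))]
Numerator: 0.8911·(1 − 9·0.397422 + 8·0.354127) = 0.228301
Denominator: (0.1089)·(0.645873) = 0.070362
L = 0.228301/0.070362 = 3.2447

Final: 3.2447


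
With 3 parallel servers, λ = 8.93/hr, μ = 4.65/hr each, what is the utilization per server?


ρ = λ/(cμ) = 8.93/(3·4.65) = 8.93/13.95 = 0.6401

Final: 0.6401


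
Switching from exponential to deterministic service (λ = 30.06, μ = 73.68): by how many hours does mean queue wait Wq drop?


ρ = 30.06/73.68 = 0.4080
Wq(M/M/1) = ρ/(μ−λ) = 0.4080/43.62 = 0.009353 hr
Wq(M/D/1) = ρ/(2(μ−λ)) = 0.004677 hr
Savings = 0.009353 − 0.004677 = 0.004677 hr

Final: 0.004677 hr


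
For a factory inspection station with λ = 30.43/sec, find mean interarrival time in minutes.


Mean interarrival time = 1/λ = 1/30.43 second = 0.03286 second
In minutes: 0.03286 × 0.0166667 = 0.0005477 min

Final: 0.0005477 min


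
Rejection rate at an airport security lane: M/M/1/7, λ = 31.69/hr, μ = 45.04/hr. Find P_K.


ρ = λ/μ = 31.69/45.04 = 0.7036
P_K = (1−ρ)ρ^K/(1−ρ^(K+1)) = (0.2964·0.085362)/(1 − 0.060061)
= 0.025302/0.939939 = 0.026918

Final: 0.026918


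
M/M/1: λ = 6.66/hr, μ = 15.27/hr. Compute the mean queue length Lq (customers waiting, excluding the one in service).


ρ = 6.66/15.27 = 0.4361
Lq = ρ²/(1−ρ) = 0.1902/0.5639 = 0.3374

Final: 0.3374


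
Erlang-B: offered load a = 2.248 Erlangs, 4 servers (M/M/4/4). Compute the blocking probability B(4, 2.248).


B(c,a) = (a^c/c!) / Σ_{k=0}^{c} a^k/k!
a^4/4! = 1.064079
Σ terms (k=0..4): 1.00000 + 2.24800 + 2.52675 + 1.89338 + 1.06408 = 8.732211
B = 1.064079/8.732211 = 0.121857

Final: 0.121857


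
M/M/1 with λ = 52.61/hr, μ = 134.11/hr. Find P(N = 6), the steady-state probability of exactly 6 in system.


ρ = 52.61/134.11 = 0.3923
P_n = (1−ρ)·ρ^n = (1 − 0.3923)·0.3923^6 = 0.6077·0.003645 = 0.002215

Final: 0.002215


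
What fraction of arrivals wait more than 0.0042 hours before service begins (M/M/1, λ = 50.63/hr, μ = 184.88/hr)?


ρ = 50.63/184.88 = 0.2739
P(Wq > t) = ρ·e^{−(μ−λ)t} = 0.2739·e^{−0.5638}
= 0.2739·0.569014 = 0.155826

Final: 0.155826


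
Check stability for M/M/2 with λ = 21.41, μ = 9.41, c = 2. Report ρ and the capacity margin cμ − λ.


Total capacity cμ = 2·9.41 = 18.82/hr
ρ = λ/(cμ) = 21.41/18.82 = 1.1376
Stable ⇔ ρ < 1: NO
Spare capacity = cμ − λ = 18.82 − 21.41 = -2.59/hr

Final: ρ = 1.1376; unstable; margin = -2.59/hr


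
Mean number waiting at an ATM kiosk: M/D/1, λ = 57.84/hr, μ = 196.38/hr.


ρ = 57.84/196.38 = 0.2945
M/D/1: Lq = ρ²/(2(1−ρ)) = 0.08675/(2·0.7055) = 0.06148

Final: 0.06148


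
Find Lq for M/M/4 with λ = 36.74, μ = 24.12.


a = λ/μ = 1.5232; ρ = a/4 = 0.3808
P₀ = 0.215769
Lq = P₀·a^c·ρ / (c!·(1−ρ)²) = 0.215769·5.38329·0.3808/(24·0.38340)
= 0.04807

Final: 0.04807


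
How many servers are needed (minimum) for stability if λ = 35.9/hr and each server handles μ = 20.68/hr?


Stability requires cμ > λ ⇔ c > λ/μ.
λ/μ = 35.9/20.68 = 1.7360
Minimum integer c = ⌊1.7360⌋ + 1 = 2
Check: 2·20.68 = 41.36 > 35.9, while 1·20.68 = 20.68 ≤ 35.9

Final: 2 servers


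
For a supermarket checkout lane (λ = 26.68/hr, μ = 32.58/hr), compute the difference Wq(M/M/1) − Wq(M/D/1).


ρ = 26.68/32.58 = 0.8189
Wq(M/M/1) = ρ/(μ−λ) = 0.8189/5.90 = 0.13880 hr
Wq(M/D/1) = ρ/(2(μ−λ)) = 0.06940 hr
Savings = 0.13880 − 0.06940 = 0.06940 hr

Final: 0.06940 hr


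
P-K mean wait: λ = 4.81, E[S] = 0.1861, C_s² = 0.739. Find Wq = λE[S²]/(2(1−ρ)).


ρ = λ·E[S] = 4.81·0.1861 = 0.8951
E[S²] = E[S]²(1+C_s²) = 0.1861²·(1+0.739) = 0.060227
Wq = λ·E[S²]/(2(1−ρ)) = 4.81·0.060227/(2·0.1049) = 1.38134 hr

Final: 1.38134 hr


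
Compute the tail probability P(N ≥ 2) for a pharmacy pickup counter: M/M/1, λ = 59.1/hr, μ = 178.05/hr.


ρ = 59.1/178.05 = 0.3319
P(N ≥ n) = ρ^n = 0.3319^2 = 0.110177

Final: 0.110177


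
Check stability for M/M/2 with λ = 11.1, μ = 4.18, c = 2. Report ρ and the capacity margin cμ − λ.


Total capacity cμ = 2·4.18 = 8.36/hr
ρ = λ/(cμ) = 11.1/8.36 = 1.3278
Stable ⇔ ρ < 1: NO
Spare capacity = cμ − λ = 8.36 − 11.1 = -2.74/hr

Final: ρ = 1.3278; unstable; margin = -2.74/hr


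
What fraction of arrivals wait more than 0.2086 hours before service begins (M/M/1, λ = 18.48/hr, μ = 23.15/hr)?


ρ = 18.48/23.15 = 0.7983
P(Wq > t) = ρ·e^{−(μ−λ)t} = 0.7983·e^{−0.9742}
= 0.7983·0.377509 = 0.301355

Final: 0.301355


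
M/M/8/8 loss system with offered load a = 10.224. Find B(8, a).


B(c,a) = (a^c/c!) / Σ_{k=0}^{c} a^k/k!
a^8/8! = 2961.053151
Σ terms (k=0..8): 1.00000 + 10.22400 + 52.26509 + 178.11942 + 455.27324 + 930.94272 + 1586.32639 + 2316.94300 + 2961.05315 = 8492.146997
B = 2961.053151/8492.146997 = 0.348681

Final: 0.348681


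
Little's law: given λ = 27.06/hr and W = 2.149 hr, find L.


L = λW = 27.06·2.149 = 58.1519

Final: 58.1519


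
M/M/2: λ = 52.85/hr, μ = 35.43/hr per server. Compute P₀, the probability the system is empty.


a = λ/μ = 52.85/35.43 = 1.4917; ρ = a/c = 0.7458
Σ_{k=0}^{1} a^k/k! (terms k=0..1) = 1.00000 + 1.49167 = 2.49167
Tail: a^2/(2!(1−ρ)) = 2.22509/(2·0.2542) = 4.37729
P₀ = 1/(2.49167 + 4.37729) = 1/6.86896 = 0.145582

Final: 0.145582


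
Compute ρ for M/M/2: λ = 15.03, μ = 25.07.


ρ = λ/(cμ) = 15.03/(2·25.07) = 15.03/50.14 = 0.2998

Final: 0.2998


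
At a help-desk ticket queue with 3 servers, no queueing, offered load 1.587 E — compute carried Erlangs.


B(3,1.587) = 0.147628 (Erlang-B)
Carried load = a(1 − B) = 1.587·(1 − 0.147628) = 1.587·0.852372 = 1.3527 E

Final: 1.3527 Erlangs


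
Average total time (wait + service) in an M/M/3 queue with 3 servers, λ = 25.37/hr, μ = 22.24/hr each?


a = 1.1407; ρ = 0.3802; P₀ = 0.313423
Lq = P₀·a^c·ρ/(c!(1−ρ)²) = 0.07676
Wq = Lq/λ = 0.07676/25.37 = 0.003026 hr
W = Wq + 1/μ = 0.003026 + 0.04496 = 0.04799 hr

Final: 0.04799 hr


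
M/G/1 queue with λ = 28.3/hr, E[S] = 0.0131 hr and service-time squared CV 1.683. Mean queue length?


ρ = λ·E[S] = 28.3·0.0131 = 0.3707
Lq = ρ²(1+C_s²)/(2(1−ρ)) = 0.1374·(1+1.683)/(2·0.6293)
= 0.1374·2.6830/1.2585 = 0.29300

Final: 0.29300


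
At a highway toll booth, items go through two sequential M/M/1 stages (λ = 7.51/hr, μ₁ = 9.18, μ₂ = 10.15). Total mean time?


Each node sees arrival rate λ = 7.51/hr (tandem ⇒ throughput preserved).
W₁ = 1/(μ₁−λ) = 1/(9.18−7.51) = 0.59880 hr
W₂ = 1/(μ₂−λ) = 1/(10.15−7.51) = 0.37879 hr
W_total = W₁ + W₂ = 0.59880 + 0.37879 = 0.97759 hr

Final: 0.97759 hr


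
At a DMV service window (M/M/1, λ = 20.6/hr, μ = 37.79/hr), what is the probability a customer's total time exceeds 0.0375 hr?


W ~ Exponential(μ−λ) for M/M/1.
μ − λ = 37.79 − 20.6 = 17.1900
P(W > t) = e^{−(μ−λ)t} = e^{−0.6446} = 0.524859

Final: 0.524859


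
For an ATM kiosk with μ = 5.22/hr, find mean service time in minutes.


Mean service time = 1/μ = 1/5.22 hour = 0.19157 hour
In minutes: 0.19157 × 60 = 11.4943 min

Final: 11.4943 min


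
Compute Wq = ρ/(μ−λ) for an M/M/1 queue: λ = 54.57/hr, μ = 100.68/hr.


ρ = 54.57/100.68 = 0.5420
Wq = ρ/(μ−λ) = 0.5420/(100.68 − 54.57) = 0.5420/46.11 = 0.01175 hr

Final: 0.01175 hr


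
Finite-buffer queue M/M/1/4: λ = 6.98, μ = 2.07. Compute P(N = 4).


ρ = λ/μ = 6.98/2.07 = 3.3720
P_K = (1−ρ)ρ^K/(1−ρ^(K+1)) = (-2.3720·129.282669)/(1 − 435.938661)
= -306.655992/-434.938661 = 0.705056

Final: 0.705056


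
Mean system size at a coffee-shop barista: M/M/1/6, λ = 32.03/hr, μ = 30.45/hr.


ρ = 32.03/30.45 = 1.0519
L = ρ[1 − (K+1)ρ^K + Kρ^(K+1)] / [(1−ρ)(1−ρ^(K+1))]
Numerator: 1.0519·(1 − 7·1.354621 + 6·1.424910) = 0.070596
Denominator: (-0.05189)·(-0.424910) = 0.022048
L = 0.070596/0.022048 = 3.2019

Final: 3.2019


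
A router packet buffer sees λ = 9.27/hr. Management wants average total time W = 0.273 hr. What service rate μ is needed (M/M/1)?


W = 1/(μ−λ) ⇒ μ − λ = 1/W = 1/0.273 = 3.6630
μ = λ + 1/W = 9.27 + 3.6630 = 12.9330 per hr

Final: 12.9330 /hr


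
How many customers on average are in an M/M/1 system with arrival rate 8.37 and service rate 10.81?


ρ = λ/μ = 8.37/10.81 = 0.7743
L = ρ/(1−ρ) = 0.7743/(1 − 0.7743) = 0.7743/0.2257 = 3.4303

Final: 3.4303


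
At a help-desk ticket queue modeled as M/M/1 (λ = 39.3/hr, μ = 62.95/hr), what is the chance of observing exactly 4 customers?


ρ = 39.3/62.95 = 0.6243
P_n = (1−ρ)·ρ^n = (1 − 0.6243)·0.6243^4 = 0.3757·0.151910 = 0.057072

Final: 0.057072


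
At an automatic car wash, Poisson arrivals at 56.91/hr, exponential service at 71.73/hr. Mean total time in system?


W = 1/(μ−λ) = 1/(71.73 − 56.91) = 1/14.82 = 0.06748 hr

Final: 0.06748 hr


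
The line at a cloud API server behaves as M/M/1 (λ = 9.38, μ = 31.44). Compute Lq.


ρ = 9.38/31.44 = 0.2983
Lq = ρ²/(1−ρ) = 0.08901/0.7017 = 0.1269

Final: 0.1269


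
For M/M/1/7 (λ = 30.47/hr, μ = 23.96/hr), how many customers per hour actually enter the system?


ρ = 1.2717; P_K = (1−ρ)ρ^7/(1−ρ^8) = 0.250234
λ_eff = λ(1 − P_K) = 30.47·(1 − 0.250234) = 30.47·0.749766 = 22.8454 /hr

Final: 22.8454 /hr


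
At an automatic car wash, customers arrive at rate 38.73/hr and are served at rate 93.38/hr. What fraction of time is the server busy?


ρ = λ/μ = 38.73/93.38 = 0.4148

Final: 0.4148


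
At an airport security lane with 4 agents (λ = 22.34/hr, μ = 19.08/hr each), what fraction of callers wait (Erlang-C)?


a = λ/μ = 1.1709; ρ = a/4 = 0.2927
P₀ = 0.309161 (from M/M/c formula)
C(c,a) = [a^c/(c!(1−ρ))]·P₀ = [1.87940/(24·0.7073)]·0.309161
= 0.11072·0.309161 = 0.034229

Final: 0.034229


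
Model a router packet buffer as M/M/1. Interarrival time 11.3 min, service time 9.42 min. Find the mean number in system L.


λ = 60/11.3 = 5.3097 /hr
μ = 60/9.42 = 6.3694 /hr
ρ = λ/μ = 5.3097/6.3694 = 0.8336
L = ρ/(1−ρ) = 0.8336/0.1664 = 5.0106

Final: 5.0106


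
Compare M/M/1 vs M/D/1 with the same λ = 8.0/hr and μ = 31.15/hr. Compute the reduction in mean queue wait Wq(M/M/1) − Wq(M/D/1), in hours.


ρ = 8.0/31.15 = 0.2568
Wq(M/M/1) = ρ/(μ−λ) = 0.2568/23.15 = 0.01109 hr
Wq(M/D/1) = ρ/(2(μ−λ)) = 0.005547 hr
Savings = 0.01109 − 0.005547 = 0.005547 hr

Final: 0.005547 hr


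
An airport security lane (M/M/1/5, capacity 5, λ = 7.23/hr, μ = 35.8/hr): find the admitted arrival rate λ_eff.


ρ = 0.2020; P_K = (1−ρ)ρ^5/(1−ρ^6) = 0.0002681
λ_eff = λ(1 − P_K) = 7.23·(1 − 0.0002681) = 7.23·0.999732 = 7.2281 /hr

Final: 7.2281 /hr


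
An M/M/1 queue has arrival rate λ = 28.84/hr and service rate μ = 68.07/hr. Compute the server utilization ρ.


ρ = λ/μ = 28.84/68.07 = 0.4237

Final: 0.4237


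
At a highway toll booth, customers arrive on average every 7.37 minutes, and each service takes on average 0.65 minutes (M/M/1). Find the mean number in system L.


λ = 60/7.37 = 8.1411 /hr
μ = 60/0.65 = 92.3077 /hr
ρ = λ/μ = 8.1411/92.3077 = 0.08820
L = ρ/(1−ρ) = 0.08820/0.9118 = 0.09673

Final: 0.09673


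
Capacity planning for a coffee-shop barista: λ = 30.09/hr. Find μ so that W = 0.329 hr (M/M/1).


W = 1/(μ−λ) ⇒ μ − λ = 1/W = 1/0.329 = 3.0395
μ = λ + 1/W = 30.09 + 3.0395 = 33.1295 per hr

Final: 33.1295 /hr


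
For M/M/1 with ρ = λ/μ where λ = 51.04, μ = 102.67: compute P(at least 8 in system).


ρ = 51.04/102.67 = 0.4971
P(N ≥ n) = ρ^n = 0.4971^8 = 0.003730

Final: 0.003730
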